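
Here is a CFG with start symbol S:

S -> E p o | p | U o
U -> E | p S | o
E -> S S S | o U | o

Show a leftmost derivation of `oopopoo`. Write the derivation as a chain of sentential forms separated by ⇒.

S ⇒ Uo ⇒ Eo ⇒ SSSo ⇒ UoSSo ⇒ EoSSo ⇒ ooSSo ⇒ oopSo ⇒ oopEpoo ⇒ oopopoo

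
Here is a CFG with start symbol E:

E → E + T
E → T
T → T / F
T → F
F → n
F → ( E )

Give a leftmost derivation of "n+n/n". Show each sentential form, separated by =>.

E => E+T   [E → E + T]
E+T => T+T   [E → T]
T+T => F+T   [T → F]
F+T => n+T   [F → n]
n+T => n+T/F   [T → T / F]
n+T/F => n+F/F   [T → F]
n+F/F => n+n/F   [F → n]
n+n/F => n+n/n   [F → n]

E => E+T => T+T => F+T => n+T => n+T/F => n+F/F => n+n/F => n+n/n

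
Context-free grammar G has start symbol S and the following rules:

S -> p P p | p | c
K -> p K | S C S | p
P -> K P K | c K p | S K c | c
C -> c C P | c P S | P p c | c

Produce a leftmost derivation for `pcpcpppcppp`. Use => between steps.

S => pPp   [S -> p P p]
pPp => pcKpp   [P -> c K p]
pcKpp => pcSCSpp   [K -> S C S]
pcSCSpp => pcpPpCSpp   [S -> p P p]
pcpPpCSpp => pcpcKppCSpp   [P -> c K p]
pcpcKppCSpp => pcpcpppCSpp   [K -> p]
pcpcpppCSpp => pcpcpppcSpp   [C -> c]
pcpcpppcSpp => pcpcpppcppp   [S -> p]

S => pPp => pcKpp => pcSCSpp => pcpPpCSpp => pcpcKppCSpp => pcpcpppCSpp => pcpcpppcSpp => pcpcpppcppp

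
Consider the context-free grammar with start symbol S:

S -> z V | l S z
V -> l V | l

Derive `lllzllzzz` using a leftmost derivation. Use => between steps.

S => lSz => llSzz => lllSzzz => lllzVzzz => lllzlVzzz => lllzllzzz

S => lSz   [S -> l S z]
lSz => llSzz   [S -> l S z]
llSzz => lllSzzz   [S -> l S z]
lllSzzz => lllzVzzz   [S -> z V]
lllzVzzz => lllzlVzzz   [V -> l V]
lllzlVzzz => lllzllzzz   [V -> l]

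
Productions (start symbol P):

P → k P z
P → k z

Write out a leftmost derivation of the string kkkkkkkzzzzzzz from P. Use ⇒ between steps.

P⇒kPz⇒kkPzz⇒kkkPzzz⇒kkkkPzzzz⇒kkkkkPzzzzz⇒kkkkkkPzzzzzz⇒kkkkkkkzzzzzzz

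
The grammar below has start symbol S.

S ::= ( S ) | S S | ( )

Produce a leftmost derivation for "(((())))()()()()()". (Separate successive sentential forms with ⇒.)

S⇒SS⇒SSS⇒SSSS⇒SSSSS⇒SSSSSS⇒(S)SSSSS⇒((S))SSSSS⇒(((S)))SSSSS⇒(((())))SSSSS⇒(((())))()SSSS⇒(((())))()()SSS⇒(((())))()()()SS⇒(((())))()()()()S⇒(((())))()()()()()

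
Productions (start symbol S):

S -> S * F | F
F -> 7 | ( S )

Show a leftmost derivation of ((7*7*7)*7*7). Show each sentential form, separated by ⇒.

S⇒F⇒(S)⇒(S*F)⇒(S*F*F)⇒(F*F*F)⇒((S)*F*F)⇒((S*F)*F*F)⇒((S*F*F)*F*F)⇒((F*F*F)*F*F)⇒((7*F*F)*F*F)⇒((7*7*F)*F*F)⇒((7*7*7)*F*F)⇒((7*7*7)*7*F)⇒((7*7*7)*7*7)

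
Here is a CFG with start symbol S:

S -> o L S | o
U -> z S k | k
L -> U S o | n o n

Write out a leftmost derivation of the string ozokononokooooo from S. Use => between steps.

S => oLS   [S -> o L S]
oLS => oUSoS   [L -> U S o]
oUSoS => ozSkSoS   [U -> z S k]
ozSkSoS => ozokSoS   [S -> o]
ozokSoS => ozokoLSoS   [S -> o L S]
ozokoLSoS => ozokononSoS   [L -> n o n]
ozokononSoS => ozokononoLSoS   [S -> o L S]
ozokononoLSoS => ozokononoUSoSoS   [L -> U S o]
ozokononoUSoSoS => ozokononokSoSoS   [U -> k]
ozokononokSoSoS => ozokononokooSoS   [S -> o]
ozokononokooSoS => ozokononokooooS   [S -> o]
ozokononokooooS => ozokononokooooo   [S -> o]

S => oLS => oUSoS => ozSkSoS => ozokSoS => ozokoLSoS => ozokononSoS => ozokononoLSoS => ozokononoUSoSoS => ozokononokSoSoS => ozokononokooSoS => ozokononokooooS => ozokononokooooo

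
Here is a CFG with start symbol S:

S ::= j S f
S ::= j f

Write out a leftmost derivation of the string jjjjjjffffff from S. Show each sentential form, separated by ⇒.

S ⇒ jSf   [S ::= j S f]
jSf ⇒ jjSff   [S ::= j S f]
jjSff ⇒ jjjSfff   [S ::= j S f]
jjjSfff ⇒ jjjjSffff   [S ::= j S f]
jjjjSffff ⇒ jjjjjSfffff   [S ::= j S f]
jjjjjSfffff ⇒ jjjjjjffffff   [S ::= j f]

S ⇒ jSf ⇒ jjSff ⇒ jjjSfff ⇒ jjjjSffff ⇒ jjjjjSfffff ⇒ jjjjjjffffff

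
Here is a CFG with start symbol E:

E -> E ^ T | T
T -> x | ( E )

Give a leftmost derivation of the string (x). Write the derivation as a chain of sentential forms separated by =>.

E=>T=>(E)=>(T)=>(x)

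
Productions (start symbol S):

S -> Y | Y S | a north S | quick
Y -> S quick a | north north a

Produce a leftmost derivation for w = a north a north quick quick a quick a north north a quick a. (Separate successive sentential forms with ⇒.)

S ⇒ Y ⇒ S quick a ⇒ Y S quick a ⇒ S quick a S quick a ⇒ a north S quick a S quick a ⇒ a north a north S quick a S quick a ⇒ a north a north Y quick a S quick a ⇒ a north a north S quick a quick a S quick a ⇒ a north a north quick quick a quick a S quick a ⇒ a north a north quick quick a quick a Y quick a ⇒ a north a north quick quick a quick a north north a quick a

S ⇒ Y   [S -> Y]
Y ⇒ S quick a   [Y -> S quick a]
S quick a ⇒ Y S quick a   [S -> Y S]
Y S quick a ⇒ S quick a S quick a   [Y -> S quick a]
S quick a S quick a ⇒ a north S quick a S quick a   [S -> a north S]
a north S quick a S quick a ⇒ a north a north S quick a S quick a   [S -> a north S]
a north a north S quick a S quick a ⇒ a north a north Y quick a S quick a   [S -> Y]
a north a north Y quick a S quick a ⇒ a north a north S quick a quick a S quick a   [Y -> S quick a]
a north a north S quick a quick a S quick a ⇒ a north a north quick quick a quick a S quick a   [S -> quick]
a north a north quick quick a quick a S quick a ⇒ a north a north quick quick a quick a Y quick a   [S -> Y]
a north a north quick quick a quick a Y quick a ⇒ a north a north quick quick a quick a north north a quick a   [Y -> north north a]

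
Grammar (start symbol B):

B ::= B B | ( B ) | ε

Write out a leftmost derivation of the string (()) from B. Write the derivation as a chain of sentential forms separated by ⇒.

B⇒BB⇒BBB⇒(B)BB⇒(BB)BB⇒((B)B)BB⇒(()B)BB⇒(())BB⇒(())B⇒(())

B ⇒ BB   [B ::= B B]
BB ⇒ BBB   [B ::= B B]
BBB ⇒ (B)BB   [B ::= ( B )]
(B)BB ⇒ (BB)BB   [B ::= B B]
(BB)BB ⇒ ((B)B)BB   [B ::= ( B )]
((B)B)BB ⇒ (()B)BB   [B ::= ε]
(()B)BB ⇒ (())BB   [B ::= ε]
(())BB ⇒ (())B   [B ::= ε]
(())B ⇒ (())   [B ::= ε]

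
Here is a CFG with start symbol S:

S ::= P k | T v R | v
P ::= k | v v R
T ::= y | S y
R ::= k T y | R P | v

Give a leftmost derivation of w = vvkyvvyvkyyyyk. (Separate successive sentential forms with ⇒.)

S⇒Pk⇒vvRk⇒vvkTyk⇒vvkSyyk⇒vvkTvRyyk⇒vvkSyvRyyk⇒vvkTvRyvRyyk⇒vvkyvRyvRyyk⇒vvkyvvyvRyyk⇒vvkyvvyvkTyyyk⇒vvkyvvyvkyyyyk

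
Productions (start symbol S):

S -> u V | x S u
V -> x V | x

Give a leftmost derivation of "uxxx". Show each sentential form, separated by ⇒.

S⇒uV⇒uxV⇒uxxV⇒uxxx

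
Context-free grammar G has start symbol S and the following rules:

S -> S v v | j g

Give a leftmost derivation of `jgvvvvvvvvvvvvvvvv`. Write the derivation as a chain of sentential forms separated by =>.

S => Svv => Svvvv => Svvvvvv => Svvvvvvvv => Svvvvvvvvvv => Svvvvvvvvvvvv => Svvvvvvvvvvvvvv => Svvvvvvvvvvvvvvvv => jgvvvvvvvvvvvvvvvv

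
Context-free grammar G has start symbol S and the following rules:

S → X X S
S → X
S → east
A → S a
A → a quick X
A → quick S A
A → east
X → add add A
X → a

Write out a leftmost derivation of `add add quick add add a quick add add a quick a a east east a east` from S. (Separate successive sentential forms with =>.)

S => X X S   [S → X X S]
X X S => add add A X S   [X → add add A]
add add A X S => add add quick S A X S   [A → quick S A]
add add quick S A X S => add add quick X X S A X S   [S → X X S]
add add quick X X S A X S => add add quick add add A X S A X S   [X → add add A]
add add quick add add A X S A X S => add add quick add add a quick X X S A X S   [A → a quick X]
add add quick add add a quick X X S A X S => add add quick add add a quick add add A X S A X S   [X → add add A]
add add quick add add a quick add add A X S A X S => add add quick add add a quick add add a quick X X S A X S   [A → a quick X]
add add quick add add a quick add add a quick X X S A X S => add add quick add add a quick add add a quick a X S A X S   [X → a]
add add quick add add a quick add add a quick a X S A X S => add add quick add add a quick add add a quick a a S A X S   [X → a]
add add quick add add a quick add add a quick a a S A X S => add add quick add add a quick add add a quick a a east A X S   [S → east]
add add quick add add a quick add add a quick a a east A X S => add add quick add add a quick add add a quick a a east east X S   [A → east]
add add quick add add a quick add add a quick a a east east X S => add add quick add add a quick add add a quick a a east east a S   [X → a]
add add quick add add a quick add add a quick a a east east a S => add add quick add add a quick add add a quick a a east east a east   [S → east]

S => X X S => add add A X S => add add quick S A X S => add add quick X X S A X S => add add quick add add A X S A X S => add add quick add add a quick X X S A X S => add add quick add add a quick add add A X S A X S => add add quick add add a quick add add a quick X X S A X S => add add quick add add a quick add add a quick a X S A X S => add add quick add add a quick add add a quick a a S A X S => add add quick add add a quick add add a quick a a east A X S => add add quick add add a quick add add a quick a a east east X S => add add quick add add a quick add add a quick a a east east a S => add add quick add add a quick add add a quick a a east east a east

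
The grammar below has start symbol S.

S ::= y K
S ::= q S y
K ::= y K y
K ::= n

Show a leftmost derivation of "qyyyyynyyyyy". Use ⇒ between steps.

S⇒qSy⇒qyKy⇒qyyKyy⇒qyyyKyyy⇒qyyyyKyyyy⇒qyyyyyKyyyyy⇒qyyyyynyyyyy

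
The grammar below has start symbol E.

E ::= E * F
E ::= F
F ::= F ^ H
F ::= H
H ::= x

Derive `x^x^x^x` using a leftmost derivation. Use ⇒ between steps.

E ⇒ F ⇒ F^H ⇒ F^H^H ⇒ F^H^H^H ⇒ H^H^H^H ⇒ x^H^H^H ⇒ x^x^H^H ⇒ x^x^x^H ⇒ x^x^x^x

E ⇒ F   [E ::= F]
F ⇒ F^H   [F ::= F ^ H]
F^H ⇒ F^H^H   [F ::= F ^ H]
F^H^H ⇒ F^H^H^H   [F ::= F ^ H]
F^H^H^H ⇒ H^H^H^H   [F ::= H]
H^H^H^H ⇒ x^H^H^H   [H ::= x]
x^H^H^H ⇒ x^x^H^H   [H ::= x]
x^x^H^H ⇒ x^x^x^H   [H ::= x]
x^x^x^H ⇒ x^x^x^x   [H ::= x]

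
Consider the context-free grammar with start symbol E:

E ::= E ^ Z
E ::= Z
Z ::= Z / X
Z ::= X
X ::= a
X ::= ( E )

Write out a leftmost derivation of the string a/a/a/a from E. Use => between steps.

E=>Z=>Z/X=>Z/X/X=>Z/X/X/X=>X/X/X/X=>a/X/X/X=>a/a/X/X=>a/a/a/X=>a/a/a/a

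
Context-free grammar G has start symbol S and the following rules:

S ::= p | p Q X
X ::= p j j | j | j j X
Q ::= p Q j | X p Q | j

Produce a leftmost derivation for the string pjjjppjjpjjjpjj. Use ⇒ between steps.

S ⇒ pQX ⇒ pXpQX ⇒ pjjXpQX ⇒ pjjjpQX ⇒ pjjjpXpQX ⇒ pjjjppjjpQX ⇒ pjjjppjjpjX ⇒ pjjjppjjpjjjX ⇒ pjjjppjjpjjjpjj

S ⇒ pQX   [S ::= p Q X]
pQX ⇒ pXpQX   [Q ::= X p Q]
pXpQX ⇒ pjjXpQX   [X ::= j j X]
pjjXpQX ⇒ pjjjpQX   [X ::= j]
pjjjpQX ⇒ pjjjpXpQX   [Q ::= X p Q]
pjjjpXpQX ⇒ pjjjppjjpQX   [X ::= p j j]
pjjjppjjpQX ⇒ pjjjppjjpjX   [Q ::= j]
pjjjppjjpjX ⇒ pjjjppjjpjjjX   [X ::= j j X]
pjjjppjjpjjjX ⇒ pjjjppjjpjjjpjj   [X ::= p j j]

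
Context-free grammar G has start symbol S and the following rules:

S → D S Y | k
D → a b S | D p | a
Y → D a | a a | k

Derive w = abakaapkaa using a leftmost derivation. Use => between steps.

S => DSY   [S → D S Y]
DSY => DpSY   [D → D p]
DpSY => abSpSY   [D → a b S]
abSpSY => abDSYpSY   [S → D S Y]
abDSYpSY => abaSYpSY   [D → a]
abaSYpSY => abakYpSY   [S → k]
abakYpSY => abakaapSY   [Y → a a]
abakaapSY => abakaapkY   [S → k]
abakaapkY => abakaapkaa   [Y → a a]

S => DSY => DpSY => abSpSY => abDSYpSY => abaSYpSY => abakYpSY => abakaapSY => abakaapkY => abakaapkaa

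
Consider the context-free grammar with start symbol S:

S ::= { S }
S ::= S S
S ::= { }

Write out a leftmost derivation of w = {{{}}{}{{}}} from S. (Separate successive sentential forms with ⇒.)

S ⇒ {S} ⇒ {SS} ⇒ {{S}S} ⇒ {{{}}S} ⇒ {{{}}SS} ⇒ {{{}}{}S} ⇒ {{{}}{}{S}} ⇒ {{{}}{}{{}}}

S ⇒ {S}   [S ::= { S }]
{S} ⇒ {SS}   [S ::= S S]
{SS} ⇒ {{S}S}   [S ::= { S }]
{{S}S} ⇒ {{{}}S}   [S ::= { }]
{{{}}S} ⇒ {{{}}SS}   [S ::= S S]
{{{}}SS} ⇒ {{{}}{}S}   [S ::= { }]
{{{}}{}S} ⇒ {{{}}{}{S}}   [S ::= { S }]
{{{}}{}{S}} ⇒ {{{}}{}{{}}}   [S ::= { }]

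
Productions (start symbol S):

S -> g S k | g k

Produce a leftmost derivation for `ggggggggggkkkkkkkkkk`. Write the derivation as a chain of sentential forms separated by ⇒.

S ⇒ gSk ⇒ ggSkk ⇒ gggSkkk ⇒ ggggSkkkk ⇒ gggggSkkkkk ⇒ ggggggSkkkkkk ⇒ gggggggSkkkkkkk ⇒ ggggggggSkkkkkkkk ⇒ gggggggggSkkkkkkkkk ⇒ ggggggggggkkkkkkkkkk

S ⇒ gSk   [S -> g S k]
gSk ⇒ ggSkk   [S -> g S k]
ggSkk ⇒ gggSkkk   [S -> g S k]
gggSkkk ⇒ ggggSkkkk   [S -> g S k]
ggggSkkkk ⇒ gggggSkkkkk   [S -> g S k]
gggggSkkkkk ⇒ ggggggSkkkkkk   [S -> g S k]
ggggggSkkkkkk ⇒ gggggggSkkkkkkk   [S -> g S k]
gggggggSkkkkkkk ⇒ ggggggggSkkkkkkkk   [S -> g S k]
ggggggggSkkkkkkkk ⇒ gggggggggSkkkkkkkkk   [S -> g S k]
gggggggggSkkkkkkkkk ⇒ ggggggggggkkkkkkkkkk   [S -> g k]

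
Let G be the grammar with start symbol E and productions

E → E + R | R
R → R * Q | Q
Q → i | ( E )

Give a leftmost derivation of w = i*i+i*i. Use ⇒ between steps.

E⇒E+R⇒R+R⇒R*Q+R⇒Q*Q+R⇒i*Q+R⇒i*i+R⇒i*i+R*Q⇒i*i+Q*Q⇒i*i+i*Q⇒i*i+i*i

E ⇒ E+R   [E → E + R]
E+R ⇒ R+R   [E → R]
R+R ⇒ R*Q+R   [R → R * Q]
R*Q+R ⇒ Q*Q+R   [R → Q]
Q*Q+R ⇒ i*Q+R   [Q → i]
i*Q+R ⇒ i*i+R   [Q → i]
i*i+R ⇒ i*i+R*Q   [R → R * Q]
i*i+R*Q ⇒ i*i+Q*Q   [R → Q]
i*i+Q*Q ⇒ i*i+i*Q   [Q → i]
i*i+i*Q ⇒ i*i+i*i   [Q → i]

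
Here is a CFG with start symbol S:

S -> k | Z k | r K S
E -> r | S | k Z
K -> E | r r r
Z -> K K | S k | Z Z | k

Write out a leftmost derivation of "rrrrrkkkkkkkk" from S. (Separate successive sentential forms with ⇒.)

S ⇒ rKS   [S -> r K S]
rKS ⇒ rrrrS   [K -> r r r]
rrrrS ⇒ rrrrrKS   [S -> r K S]
rrrrrKS ⇒ rrrrrES   [K -> E]
rrrrrES ⇒ rrrrrkZS   [E -> k Z]
rrrrrkZS ⇒ rrrrrkSkS   [Z -> S k]
rrrrrkSkS ⇒ rrrrrkZkkS   [S -> Z k]
rrrrrkZkkS ⇒ rrrrrkZZkkS   [Z -> Z Z]
rrrrrkZZkkS ⇒ rrrrrkZZZkkS   [Z -> Z Z]
rrrrrkZZZkkS ⇒ rrrrrkkZZkkS   [Z -> k]
rrrrrkkZZkkS ⇒ rrrrrkkSkZkkS   [Z -> S k]
rrrrrkkSkZkkS ⇒ rrrrrkkkkZkkS   [S -> k]
rrrrrkkkkZkkS ⇒ rrrrrkkkkkkkS   [Z -> k]
rrrrrkkkkkkkS ⇒ rrrrrkkkkkkkk   [S -> k]

S ⇒ rKS ⇒ rrrrS ⇒ rrrrrKS ⇒ rrrrrES ⇒ rrrrrkZS ⇒ rrrrrkSkS ⇒ rrrrrkZkkS ⇒ rrrrrkZZkkS ⇒ rrrrrkZZZkkS ⇒ rrrrrkkZZkkS ⇒ rrrrrkkSkZkkS ⇒ rrrrrkkkkZkkS ⇒ rrrrrkkkkkkkS ⇒ rrrrrkkkkkkkk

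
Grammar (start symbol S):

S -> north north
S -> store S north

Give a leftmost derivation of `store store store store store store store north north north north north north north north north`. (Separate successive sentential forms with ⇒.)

S ⇒ store S north ⇒ store store S north north ⇒ store store store S north north north ⇒ store store store store S north north north north ⇒ store store store store store S north north north north north ⇒ store store store store store store S north north north north north north ⇒ store store store store store store store S north north north north north north north ⇒ store store store store store store store north north north north north north north north north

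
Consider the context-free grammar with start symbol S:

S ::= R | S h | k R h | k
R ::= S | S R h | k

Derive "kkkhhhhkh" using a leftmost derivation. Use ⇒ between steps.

S ⇒ R   [S ::= R]
R ⇒ SRh   [R ::= S R h]
SRh ⇒ ShRh   [S ::= S h]
ShRh ⇒ kRhhRh   [S ::= k R h]
kRhhRh ⇒ kShhRh   [R ::= S]
kShhRh ⇒ kShhhRh   [S ::= S h]
kShhhRh ⇒ kkRhhhhRh   [S ::= k R h]
kkRhhhhRh ⇒ kkkhhhhRh   [R ::= k]
kkkhhhhRh ⇒ kkkhhhhkh   [R ::= k]

S ⇒ R ⇒ SRh ⇒ ShRh ⇒ kRhhRh ⇒ kShhRh ⇒ kShhhRh ⇒ kkRhhhhRh ⇒ kkkhhhhRh ⇒ kkkhhhhkh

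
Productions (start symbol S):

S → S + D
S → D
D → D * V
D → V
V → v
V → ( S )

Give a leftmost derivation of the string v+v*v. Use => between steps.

S => S+D => D+D => V+D => v+D => v+D*V => v+V*V => v+v*V => v+v*v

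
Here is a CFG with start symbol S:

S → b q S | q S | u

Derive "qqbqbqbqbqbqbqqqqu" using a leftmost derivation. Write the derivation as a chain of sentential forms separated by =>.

S=>qS=>qqS=>qqbqS=>qqbqbqS=>qqbqbqbqS=>qqbqbqbqbqS=>qqbqbqbqbqbqS=>qqbqbqbqbqbqbqS=>qqbqbqbqbqbqbqqS=>qqbqbqbqbqbqbqqqS=>qqbqbqbqbqbqbqqqqS=>qqbqbqbqbqbqbqqqqu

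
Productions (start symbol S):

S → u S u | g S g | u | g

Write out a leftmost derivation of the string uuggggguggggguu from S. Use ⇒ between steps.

S ⇒ uSu   [S → u S u]
uSu ⇒ uuSuu   [S → u S u]
uuSuu ⇒ uugSguu   [S → g S g]
uugSguu ⇒ uuggSgguu   [S → g S g]
uuggSgguu ⇒ uugggSggguu   [S → g S g]
uugggSggguu ⇒ uuggggSgggguu   [S → g S g]
uuggggSgggguu ⇒ uugggggSggggguu   [S → g S g]
uugggggSggggguu ⇒ uuggggguggggguu   [S → u]

S⇒uSu⇒uuSuu⇒uugSguu⇒uuggSgguu⇒uugggSggguu⇒uuggggSgggguu⇒uugggggSggggguu⇒uuggggguggggguu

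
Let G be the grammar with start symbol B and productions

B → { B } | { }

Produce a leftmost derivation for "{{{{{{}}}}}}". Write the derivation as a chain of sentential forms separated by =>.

B => {B} => {{B}} => {{{B}}} => {{{{B}}}} => {{{{{B}}}}} => {{{{{{}}}}}}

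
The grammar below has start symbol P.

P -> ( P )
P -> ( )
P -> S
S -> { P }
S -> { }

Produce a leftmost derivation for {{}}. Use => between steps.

P=>S=>{P}=>{S}=>{{}}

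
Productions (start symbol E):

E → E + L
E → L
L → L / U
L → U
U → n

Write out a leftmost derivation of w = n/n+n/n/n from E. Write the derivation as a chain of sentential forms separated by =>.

E => E+L   [E → E + L]
E+L => L+L   [E → L]
L+L => L/U+L   [L → L / U]
L/U+L => U/U+L   [L → U]
U/U+L => n/U+L   [U → n]
n/U+L => n/n+L   [U → n]
n/n+L => n/n+L/U   [L → L / U]
n/n+L/U => n/n+L/U/U   [L → L / U]
n/n+L/U/U => n/n+U/U/U   [L → U]
n/n+U/U/U => n/n+n/U/U   [U → n]
n/n+n/U/U => n/n+n/n/U   [U → n]
n/n+n/n/U => n/n+n/n/n   [U → n]

E=>E+L=>L+L=>L/U+L=>U/U+L=>n/U+L=>n/n+L=>n/n+L/U=>n/n+L/U/U=>n/n+U/U/U=>n/n+n/U/U=>n/n+n/n/U=>n/n+n/n/n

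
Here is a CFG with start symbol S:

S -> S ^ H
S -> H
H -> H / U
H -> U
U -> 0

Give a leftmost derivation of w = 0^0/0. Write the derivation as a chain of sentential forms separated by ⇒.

S⇒S^H⇒H^H⇒U^H⇒0^H⇒0^H/U⇒0^U/U⇒0^0/U⇒0^0/0

S ⇒ S^H   [S -> S ^ H]
S^H ⇒ H^H   [S -> H]
H^H ⇒ U^H   [H -> U]
U^H ⇒ 0^H   [U -> 0]
0^H ⇒ 0^H/U   [H -> H / U]
0^H/U ⇒ 0^U/U   [H -> U]
0^U/U ⇒ 0^0/U   [U -> 0]
0^0/U ⇒ 0^0/0   [U -> 0]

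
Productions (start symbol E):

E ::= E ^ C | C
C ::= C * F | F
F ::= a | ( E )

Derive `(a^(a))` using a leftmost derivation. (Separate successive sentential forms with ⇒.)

E ⇒ C   [E ::= C]
C ⇒ F   [C ::= F]
F ⇒ (E)   [F ::= ( E )]
(E) ⇒ (E^C)   [E ::= E ^ C]
(E^C) ⇒ (C^C)   [E ::= C]
(C^C) ⇒ (F^C)   [C ::= F]
(F^C) ⇒ (a^C)   [F ::= a]
(a^C) ⇒ (a^F)   [C ::= F]
(a^F) ⇒ (a^(E))   [F ::= ( E )]
(a^(E)) ⇒ (a^(C))   [E ::= C]
(a^(C)) ⇒ (a^(F))   [C ::= F]
(a^(F)) ⇒ (a^(a))   [F ::= a]

E⇒C⇒F⇒(E)⇒(E^C)⇒(C^C)⇒(F^C)⇒(a^C)⇒(a^F)⇒(a^(E))⇒(a^(C))⇒(a^(F))⇒(a^(a))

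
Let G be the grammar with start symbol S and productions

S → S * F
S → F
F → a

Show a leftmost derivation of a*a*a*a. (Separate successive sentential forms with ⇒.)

S ⇒ S*F   [S → S * F]
S*F ⇒ S*F*F   [S → S * F]
S*F*F ⇒ S*F*F*F   [S → S * F]
S*F*F*F ⇒ F*F*F*F   [S → F]
F*F*F*F ⇒ a*F*F*F   [F → a]
a*F*F*F ⇒ a*a*F*F   [F → a]
a*a*F*F ⇒ a*a*a*F   [F → a]
a*a*a*F ⇒ a*a*a*a   [F → a]

S ⇒ S*F ⇒ S*F*F ⇒ S*F*F*F ⇒ F*F*F*F ⇒ a*F*F*F ⇒ a*a*F*F ⇒ a*a*a*F ⇒ a*a*a*a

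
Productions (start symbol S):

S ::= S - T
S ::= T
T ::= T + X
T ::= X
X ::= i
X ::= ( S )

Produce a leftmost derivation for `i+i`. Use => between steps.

S => T   [S ::= T]
T => T+X   [T ::= T + X]
T+X => X+X   [T ::= X]
X+X => i+X   [X ::= i]
i+X => i+i   [X ::= i]

S=>T=>T+X=>X+X=>i+X=>i+i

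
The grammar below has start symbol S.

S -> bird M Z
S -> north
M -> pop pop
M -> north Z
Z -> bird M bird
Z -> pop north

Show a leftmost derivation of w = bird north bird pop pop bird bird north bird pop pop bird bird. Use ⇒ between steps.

S ⇒ bird M Z   [S -> bird M Z]
bird M Z ⇒ bird north Z Z   [M -> north Z]
bird north Z Z ⇒ bird north bird M bird Z   [Z -> bird M bird]
bird north bird M bird Z ⇒ bird north bird pop pop bird Z   [M -> pop pop]
bird north bird pop pop bird Z ⇒ bird north bird pop pop bird bird M bird   [Z -> bird M bird]
bird north bird pop pop bird bird M bird ⇒ bird north bird pop pop bird bird north Z bird   [M -> north Z]
bird north bird pop pop bird bird north Z bird ⇒ bird north bird pop pop bird bird north bird M bird bird   [Z -> bird M bird]
bird north bird pop pop bird bird north bird M bird bird ⇒ bird north bird pop pop bird bird north bird pop pop bird bird   [M -> pop pop]

S ⇒ bird M Z ⇒ bird north Z Z ⇒ bird north bird M bird Z ⇒ bird north bird pop pop bird Z ⇒ bird north bird pop pop bird bird M bird ⇒ bird north bird pop pop bird bird north Z bird ⇒ bird north bird pop pop bird bird north bird M bird bird ⇒ bird north bird pop pop bird bird north bird pop pop bird bird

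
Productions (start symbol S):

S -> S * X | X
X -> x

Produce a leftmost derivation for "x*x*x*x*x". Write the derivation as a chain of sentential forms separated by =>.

S => S*X => S*X*X => S*X*X*X => S*X*X*X*X => X*X*X*X*X => x*X*X*X*X => x*x*X*X*X => x*x*x*X*X => x*x*x*x*X => x*x*x*x*x

S => S*X   [S -> S * X]
S*X => S*X*X   [S -> S * X]
S*X*X => S*X*X*X   [S -> S * X]
S*X*X*X => S*X*X*X*X   [S -> S * X]
S*X*X*X*X => X*X*X*X*X   [S -> X]
X*X*X*X*X => x*X*X*X*X   [X -> x]
x*X*X*X*X => x*x*X*X*X   [X -> x]
x*x*X*X*X => x*x*x*X*X   [X -> x]
x*x*x*X*X => x*x*x*x*X   [X -> x]
x*x*x*x*X => x*x*x*x*x   [X -> x]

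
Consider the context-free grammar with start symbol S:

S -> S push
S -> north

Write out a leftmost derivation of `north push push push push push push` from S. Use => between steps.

S => S push => S push push => S push push push => S push push push push => S push push push push push => S push push push push push push => north push push push push push push

S => S push   [S -> S push]
S push => S push push   [S -> S push]
S push push => S push push push   [S -> S push]
S push push push => S push push push push   [S -> S push]
S push push push push => S push push push push push   [S -> S push]
S push push push push push => S push push push push push push   [S -> S push]
S push push push push push push => north push push push push push push   [S -> north]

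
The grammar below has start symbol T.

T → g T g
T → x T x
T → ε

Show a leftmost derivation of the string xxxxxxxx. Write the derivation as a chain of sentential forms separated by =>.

T => xTx   [T → x T x]
xTx => xxTxx   [T → x T x]
xxTxx => xxxTxxx   [T → x T x]
xxxTxxx => xxxxTxxxx   [T → x T x]
xxxxTxxxx => xxxxxxxx   [T → ε]

T=>xTx=>xxTxx=>xxxTxxx=>xxxxTxxxx=>xxxxxxxx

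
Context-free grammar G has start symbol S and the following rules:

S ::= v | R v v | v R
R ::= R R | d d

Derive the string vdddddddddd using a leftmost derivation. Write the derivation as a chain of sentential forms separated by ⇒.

S ⇒ vR ⇒ vRR ⇒ vRRR ⇒ vRRRR ⇒ vddRRR ⇒ vddRRRR ⇒ vddddRRR ⇒ vddddddRR ⇒ vddddddddR ⇒ vdddddddddd

S ⇒ vR   [S ::= v R]
vR ⇒ vRR   [R ::= R R]
vRR ⇒ vRRR   [R ::= R R]
vRRR ⇒ vRRRR   [R ::= R R]
vRRRR ⇒ vddRRR   [R ::= d d]
vddRRR ⇒ vddRRRR   [R ::= R R]
vddRRRR ⇒ vddddRRR   [R ::= d d]
vddddRRR ⇒ vddddddRR   [R ::= d d]
vddddddRR ⇒ vddddddddR   [R ::= d d]
vddddddddR ⇒ vdddddddddd   [R ::= d d]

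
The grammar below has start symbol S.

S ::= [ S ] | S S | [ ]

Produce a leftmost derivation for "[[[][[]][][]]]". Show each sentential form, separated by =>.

S=>[S]=>[[S]]=>[[SS]]=>[[[]S]]=>[[[]SS]]=>[[[][S]S]]=>[[[][[]]S]]=>[[[][[]]SS]]=>[[[][[]][]S]]=>[[[][[]][][]]]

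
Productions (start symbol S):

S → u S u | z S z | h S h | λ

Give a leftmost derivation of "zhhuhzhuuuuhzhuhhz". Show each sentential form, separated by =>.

S => zSz => zhShz => zhhShhz => zhhuSuhhz => zhhuhShuhhz => zhhuhzSzhuhhz => zhhuhzhShzhuhhz => zhhuhzhuSuhzhuhhz => zhhuhzhuuSuuhzhuhhz => zhhuhzhuuuuhzhuhhz

S => zSz   [S → z S z]
zSz => zhShz   [S → h S h]
zhShz => zhhShhz   [S → h S h]
zhhShhz => zhhuSuhhz   [S → u S u]
zhhuSuhhz => zhhuhShuhhz   [S → h S h]
zhhuhShuhhz => zhhuhzSzhuhhz   [S → z S z]
zhhuhzSzhuhhz => zhhuhzhShzhuhhz   [S → h S h]
zhhuhzhShzhuhhz => zhhuhzhuSuhzhuhhz   [S → u S u]
zhhuhzhuSuhzhuhhz => zhhuhzhuuSuuhzhuhhz   [S → u S u]
zhhuhzhuuSuuhzhuhhz => zhhuhzhuuuuhzhuhhz   [S → λ]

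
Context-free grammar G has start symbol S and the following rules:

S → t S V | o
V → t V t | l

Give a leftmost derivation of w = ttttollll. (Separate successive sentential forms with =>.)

S=>tSV=>ttSVV=>tttSVVV=>ttttSVVVV=>ttttoVVVV=>ttttolVVV=>ttttollVV=>ttttolllV=>ttttollll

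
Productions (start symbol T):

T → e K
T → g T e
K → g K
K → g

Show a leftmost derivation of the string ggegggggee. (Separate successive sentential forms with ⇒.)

T⇒gTe⇒ggTee⇒ggeKee⇒ggegKee⇒ggeggKee⇒ggegggKee⇒ggeggggKee⇒ggegggggee

T ⇒ gTe   [T → g T e]
gTe ⇒ ggTee   [T → g T e]
ggTee ⇒ ggeKee   [T → e K]
ggeKee ⇒ ggegKee   [K → g K]
ggegKee ⇒ ggeggKee   [K → g K]
ggeggKee ⇒ ggegggKee   [K → g K]
ggegggKee ⇒ ggeggggKee   [K → g K]
ggeggggKee ⇒ ggegggggee   [K → g]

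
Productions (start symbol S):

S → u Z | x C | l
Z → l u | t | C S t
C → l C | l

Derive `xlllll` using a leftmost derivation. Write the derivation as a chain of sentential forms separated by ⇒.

S ⇒ xC ⇒ xlC ⇒ xllC ⇒ xlllC ⇒ xllllC ⇒ xlllll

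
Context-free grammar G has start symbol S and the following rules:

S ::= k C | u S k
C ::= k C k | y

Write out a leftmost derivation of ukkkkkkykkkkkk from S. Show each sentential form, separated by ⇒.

S ⇒ uSk ⇒ ukCk ⇒ ukkCkk ⇒ ukkkCkkk ⇒ ukkkkCkkkk ⇒ ukkkkkCkkkkk ⇒ ukkkkkkCkkkkkk ⇒ ukkkkkkykkkkkk

S ⇒ uSk   [S ::= u S k]
uSk ⇒ ukCk   [S ::= k C]
ukCk ⇒ ukkCkk   [C ::= k C k]
ukkCkk ⇒ ukkkCkkk   [C ::= k C k]
ukkkCkkk ⇒ ukkkkCkkkk   [C ::= k C k]
ukkkkCkkkk ⇒ ukkkkkCkkkkk   [C ::= k C k]
ukkkkkCkkkkk ⇒ ukkkkkkCkkkkkk   [C ::= k C k]
ukkkkkkCkkkkkk ⇒ ukkkkkkykkkkkk   [C ::= y]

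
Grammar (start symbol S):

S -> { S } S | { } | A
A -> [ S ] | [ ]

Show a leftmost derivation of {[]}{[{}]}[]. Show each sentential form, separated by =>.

S => {S}S => {A}S => {[]}S => {[]}{S}S => {[]}{A}S => {[]}{[S]}S => {[]}{[{}]}S => {[]}{[{}]}A => {[]}{[{}]}[]

S => {S}S   [S -> { S } S]
{S}S => {A}S   [S -> A]
{A}S => {[]}S   [A -> [ ]]
{[]}S => {[]}{S}S   [S -> { S } S]
{[]}{S}S => {[]}{A}S   [S -> A]
{[]}{A}S => {[]}{[S]}S   [A -> [ S ]]
{[]}{[S]}S => {[]}{[{}]}S   [S -> { }]
{[]}{[{}]}S => {[]}{[{}]}A   [S -> A]
{[]}{[{}]}A => {[]}{[{}]}[]   [A -> [ ]]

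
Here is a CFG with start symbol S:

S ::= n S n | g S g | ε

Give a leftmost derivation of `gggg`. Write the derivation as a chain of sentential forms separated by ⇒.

S ⇒ gSg ⇒ ggSgg ⇒ gggg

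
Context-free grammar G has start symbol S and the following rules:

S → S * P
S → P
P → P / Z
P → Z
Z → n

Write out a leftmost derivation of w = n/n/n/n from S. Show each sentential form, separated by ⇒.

S ⇒ P   [S → P]
P ⇒ P/Z   [P → P / Z]
P/Z ⇒ P/Z/Z   [P → P / Z]
P/Z/Z ⇒ P/Z/Z/Z   [P → P / Z]
P/Z/Z/Z ⇒ Z/Z/Z/Z   [P → Z]
Z/Z/Z/Z ⇒ n/Z/Z/Z   [Z → n]
n/Z/Z/Z ⇒ n/n/Z/Z   [Z → n]
n/n/Z/Z ⇒ n/n/n/Z   [Z → n]
n/n/n/Z ⇒ n/n/n/n   [Z → n]

S⇒P⇒P/Z⇒P/Z/Z⇒P/Z/Z/Z⇒Z/Z/Z/Z⇒n/Z/Z/Z⇒n/n/Z/Z⇒n/n/n/Z⇒n/n/n/n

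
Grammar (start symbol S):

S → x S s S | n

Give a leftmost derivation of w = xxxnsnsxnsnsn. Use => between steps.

S => xSsS => xxSsSsS => xxxSsSsSsS => xxxnsSsSsS => xxxnsnsSsS => xxxnsnsxSsSsS => xxxnsnsxnsSsS => xxxnsnsxnsnsS => xxxnsnsxnsnsn

S => xSsS   [S → x S s S]
xSsS => xxSsSsS   [S → x S s S]
xxSsSsS => xxxSsSsSsS   [S → x S s S]
xxxSsSsSsS => xxxnsSsSsS   [S → n]
xxxnsSsSsS => xxxnsnsSsS   [S → n]
xxxnsnsSsS => xxxnsnsxSsSsS   [S → x S s S]
xxxnsnsxSsSsS => xxxnsnsxnsSsS   [S → n]
xxxnsnsxnsSsS => xxxnsnsxnsnsS   [S → n]
xxxnsnsxnsnsS => xxxnsnsxnsnsn   [S → n]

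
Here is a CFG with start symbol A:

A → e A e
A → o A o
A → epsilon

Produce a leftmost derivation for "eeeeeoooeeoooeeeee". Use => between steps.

A => eAe => eeAee => eeeAeee => eeeeAeeee => eeeeeAeeeee => eeeeeoAoeeeee => eeeeeooAooeeeee => eeeeeoooAoooeeeee => eeeeeoooeAeoooeeeee => eeeeeoooeeoooeeeee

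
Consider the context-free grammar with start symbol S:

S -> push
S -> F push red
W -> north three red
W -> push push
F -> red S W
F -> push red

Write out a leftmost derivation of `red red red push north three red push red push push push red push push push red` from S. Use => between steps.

S => F push red => red S W push red => red F push red W push red => red red S W push red W push red => red red F push red W push red W push red => red red red S W push red W push red W push red => red red red push W push red W push red W push red => red red red push north three red push red W push red W push red => red red red push north three red push red push push push red W push red => red red red push north three red push red push push push red push push push red

S => F push red   [S -> F push red]
F push red => red S W push red   [F -> red S W]
red S W push red => red F push red W push red   [S -> F push red]
red F push red W push red => red red S W push red W push red   [F -> red S W]
red red S W push red W push red => red red F push red W push red W push red   [S -> F push red]
red red F push red W push red W push red => red red red S W push red W push red W push red   [F -> red S W]
red red red S W push red W push red W push red => red red red push W push red W push red W push red   [S -> push]
red red red push W push red W push red W push red => red red red push north three red push red W push red W push red   [W -> north three red]
red red red push north three red push red W push red W push red => red red red push north three red push red push push push red W push red   [W -> push push]
red red red push north three red push red push push push red W push red => red red red push north three red push red push push push red push push push red   [W -> push push]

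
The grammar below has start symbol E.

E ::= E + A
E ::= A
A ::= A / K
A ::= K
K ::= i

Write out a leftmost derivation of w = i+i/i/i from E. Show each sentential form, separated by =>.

E => E+A => A+A => K+A => i+A => i+A/K => i+A/K/K => i+K/K/K => i+i/K/K => i+i/i/K => i+i/i/i

E => E+A   [E ::= E + A]
E+A => A+A   [E ::= A]
A+A => K+A   [A ::= K]
K+A => i+A   [K ::= i]
i+A => i+A/K   [A ::= A / K]
i+A/K => i+A/K/K   [A ::= A / K]
i+A/K/K => i+K/K/K   [A ::= K]
i+K/K/K => i+i/K/K   [K ::= i]
i+i/K/K => i+i/i/K   [K ::= i]
i+i/i/K => i+i/i/i   [K ::= i]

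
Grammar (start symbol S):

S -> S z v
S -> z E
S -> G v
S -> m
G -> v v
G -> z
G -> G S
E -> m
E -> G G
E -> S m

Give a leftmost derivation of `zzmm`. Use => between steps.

S=>zE=>zSm=>zzEm=>zzmm

S => zE   [S -> z E]
zE => zSm   [E -> S m]
zSm => zzEm   [S -> z E]
zzEm => zzmm   [E -> m]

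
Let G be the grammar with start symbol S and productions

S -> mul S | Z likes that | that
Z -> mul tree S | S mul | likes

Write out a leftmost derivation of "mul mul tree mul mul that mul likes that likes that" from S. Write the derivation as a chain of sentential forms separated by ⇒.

S ⇒ mul S ⇒ mul Z likes that ⇒ mul mul tree S likes that ⇒ mul mul tree Z likes that likes that ⇒ mul mul tree S mul likes that likes that ⇒ mul mul tree mul S mul likes that likes that ⇒ mul mul tree mul mul S mul likes that likes that ⇒ mul mul tree mul mul that mul likes that likes that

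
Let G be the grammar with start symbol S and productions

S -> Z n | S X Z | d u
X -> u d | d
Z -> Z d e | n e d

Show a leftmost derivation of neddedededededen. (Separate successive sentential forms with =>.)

S => Zn => Zden => Zdeden => Zdededen => Zdedededen => Zdededededen => Zdedededededen => neddedededededen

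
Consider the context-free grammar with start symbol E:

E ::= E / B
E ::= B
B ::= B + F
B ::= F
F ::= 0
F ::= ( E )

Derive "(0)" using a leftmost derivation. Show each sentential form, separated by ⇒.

E ⇒ B   [E ::= B]
B ⇒ F   [B ::= F]
F ⇒ (E)   [F ::= ( E )]
(E) ⇒ (B)   [E ::= B]
(B) ⇒ (F)   [B ::= F]
(F) ⇒ (0)   [F ::= 0]

E ⇒ B ⇒ F ⇒ (E) ⇒ (B) ⇒ (F) ⇒ (0)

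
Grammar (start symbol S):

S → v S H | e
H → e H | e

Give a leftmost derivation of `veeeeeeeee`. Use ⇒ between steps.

S ⇒ vSH   [S → v S H]
vSH ⇒ veH   [S → e]
veH ⇒ veeH   [H → e H]
veeH ⇒ veeeH   [H → e H]
veeeH ⇒ veeeeH   [H → e H]
veeeeH ⇒ veeeeeH   [H → e H]
veeeeeH ⇒ veeeeeeH   [H → e H]
veeeeeeH ⇒ veeeeeeeH   [H → e H]
veeeeeeeH ⇒ veeeeeeeeH   [H → e H]
veeeeeeeeH ⇒ veeeeeeeee   [H → e]

S⇒vSH⇒veH⇒veeH⇒veeeH⇒veeeeH⇒veeeeeH⇒veeeeeeH⇒veeeeeeeH⇒veeeeeeeeH⇒veeeeeeeee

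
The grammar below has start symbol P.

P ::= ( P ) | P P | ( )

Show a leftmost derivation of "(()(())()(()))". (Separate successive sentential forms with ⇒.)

P⇒(P)⇒(PP)⇒(PPP)⇒(()PP)⇒(()PPP)⇒(()(P)PP)⇒(()(())PP)⇒(()(())()P)⇒(()(())()(P))⇒(()(())()(()))

P ⇒ (P)   [P ::= ( P )]
(P) ⇒ (PP)   [P ::= P P]
(PP) ⇒ (PPP)   [P ::= P P]
(PPP) ⇒ (()PP)   [P ::= ( )]
(()PP) ⇒ (()PPP)   [P ::= P P]
(()PPP) ⇒ (()(P)PP)   [P ::= ( P )]
(()(P)PP) ⇒ (()(())PP)   [P ::= ( )]
(()(())PP) ⇒ (()(())()P)   [P ::= ( )]
(()(())()P) ⇒ (()(())()(P))   [P ::= ( P )]
(()(())()(P)) ⇒ (()(())()(()))   [P ::= ( )]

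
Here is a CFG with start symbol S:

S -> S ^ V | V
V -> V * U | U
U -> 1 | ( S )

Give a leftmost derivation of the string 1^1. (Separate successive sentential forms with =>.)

S => S^V => V^V => U^V => 1^V => 1^U => 1^1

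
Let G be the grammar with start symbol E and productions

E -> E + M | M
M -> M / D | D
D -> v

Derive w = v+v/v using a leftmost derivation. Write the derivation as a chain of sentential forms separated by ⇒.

E ⇒ E+M ⇒ M+M ⇒ D+M ⇒ v+M ⇒ v+M/D ⇒ v+D/D ⇒ v+v/D ⇒ v+v/v

E ⇒ E+M   [E -> E + M]
E+M ⇒ M+M   [E -> M]
M+M ⇒ D+M   [M -> D]
D+M ⇒ v+M   [D -> v]
v+M ⇒ v+M/D   [M -> M / D]
v+M/D ⇒ v+D/D   [M -> D]
v+D/D ⇒ v+v/D   [D -> v]
v+v/D ⇒ v+v/v   [D -> v]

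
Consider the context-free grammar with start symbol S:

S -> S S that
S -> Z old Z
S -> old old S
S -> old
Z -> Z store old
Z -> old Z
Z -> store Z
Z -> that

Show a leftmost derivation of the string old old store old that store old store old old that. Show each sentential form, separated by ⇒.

S ⇒ Z old Z ⇒ old Z old Z ⇒ old old Z old Z ⇒ old old store Z old Z ⇒ old old store Z store old old Z ⇒ old old store old Z store old old Z ⇒ old old store old Z store old store old old Z ⇒ old old store old that store old store old old Z ⇒ old old store old that store old store old old that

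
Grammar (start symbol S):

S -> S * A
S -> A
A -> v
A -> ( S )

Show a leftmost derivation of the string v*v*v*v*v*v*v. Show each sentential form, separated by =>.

S=>S*A=>S*A*A=>S*A*A*A=>S*A*A*A*A=>S*A*A*A*A*A=>S*A*A*A*A*A*A=>A*A*A*A*A*A*A=>v*A*A*A*A*A*A=>v*v*A*A*A*A*A=>v*v*v*A*A*A*A=>v*v*v*v*A*A*A=>v*v*v*v*v*A*A=>v*v*v*v*v*v*A=>v*v*v*v*v*v*v

S => S*A   [S -> S * A]
S*A => S*A*A   [S -> S * A]
S*A*A => S*A*A*A   [S -> S * A]
S*A*A*A => S*A*A*A*A   [S -> S * A]
S*A*A*A*A => S*A*A*A*A*A   [S -> S * A]
S*A*A*A*A*A => S*A*A*A*A*A*A   [S -> S * A]
S*A*A*A*A*A*A => A*A*A*A*A*A*A   [S -> A]
A*A*A*A*A*A*A => v*A*A*A*A*A*A   [A -> v]
v*A*A*A*A*A*A => v*v*A*A*A*A*A   [A -> v]
v*v*A*A*A*A*A => v*v*v*A*A*A*A   [A -> v]
v*v*v*A*A*A*A => v*v*v*v*A*A*A   [A -> v]
v*v*v*v*A*A*A => v*v*v*v*v*A*A   [A -> v]
v*v*v*v*v*A*A => v*v*v*v*v*v*A   [A -> v]
v*v*v*v*v*v*A => v*v*v*v*v*v*v   [A -> v]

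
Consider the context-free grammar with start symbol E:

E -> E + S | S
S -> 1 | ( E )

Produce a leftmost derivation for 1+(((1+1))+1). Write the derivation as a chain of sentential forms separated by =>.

E => E+S => S+S => 1+S => 1+(E) => 1+(E+S) => 1+(S+S) => 1+((E)+S) => 1+((S)+S) => 1+(((E))+S) => 1+(((E+S))+S) => 1+(((S+S))+S) => 1+(((1+S))+S) => 1+(((1+1))+S) => 1+(((1+1))+1)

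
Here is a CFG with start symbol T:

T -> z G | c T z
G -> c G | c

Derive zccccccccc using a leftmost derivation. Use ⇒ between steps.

T ⇒ zG ⇒ zcG ⇒ zccG ⇒ zcccG ⇒ zccccG ⇒ zcccccG ⇒ zccccccG ⇒ zcccccccG ⇒ zccccccccG ⇒ zccccccccc

T ⇒ zG   [T -> z G]
zG ⇒ zcG   [G -> c G]
zcG ⇒ zccG   [G -> c G]
zccG ⇒ zcccG   [G -> c G]
zcccG ⇒ zccccG   [G -> c G]
zccccG ⇒ zcccccG   [G -> c G]
zcccccG ⇒ zccccccG   [G -> c G]
zccccccG ⇒ zcccccccG   [G -> c G]
zcccccccG ⇒ zccccccccG   [G -> c G]
zccccccccG ⇒ zccccccccc   [G -> c]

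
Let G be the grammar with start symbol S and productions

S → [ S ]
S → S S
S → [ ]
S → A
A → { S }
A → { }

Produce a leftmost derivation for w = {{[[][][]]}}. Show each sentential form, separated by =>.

S => A => {S} => {A} => {{S}} => {{[S]}} => {{[SS]}} => {{[SSS]}} => {{[[]SS]}} => {{[[][]S]}} => {{[[][][]]}}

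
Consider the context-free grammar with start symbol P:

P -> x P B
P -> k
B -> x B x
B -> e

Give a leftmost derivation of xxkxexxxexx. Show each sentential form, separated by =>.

P => xPB => xxPBB => xxkBB => xxkxBxB => xxkxexB => xxkxexxBx => xxkxexxxBxx => xxkxexxxexx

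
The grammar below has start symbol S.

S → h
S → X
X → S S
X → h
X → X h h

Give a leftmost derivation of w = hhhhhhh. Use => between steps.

S => X   [S → X]
X => SS   [X → S S]
SS => XS   [S → X]
XS => XhhS   [X → X h h]
XhhS => hhhS   [X → h]
hhhS => hhhX   [S → X]
hhhX => hhhXhh   [X → X h h]
hhhXhh => hhhSShh   [X → S S]
hhhSShh => hhhXShh   [S → X]
hhhXShh => hhhhShh   [X → h]
hhhhShh => hhhhhhh   [S → h]

S => X => SS => XS => XhhS => hhhS => hhhX => hhhXhh => hhhSShh => hhhXShh => hhhhShh => hhhhhhh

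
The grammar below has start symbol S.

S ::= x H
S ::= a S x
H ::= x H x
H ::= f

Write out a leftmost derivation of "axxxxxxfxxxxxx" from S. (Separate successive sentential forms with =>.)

S => aSx => axHx => axxHxx => axxxHxxx => axxxxHxxxx => axxxxxHxxxxx => axxxxxxHxxxxxx => axxxxxxfxxxxxx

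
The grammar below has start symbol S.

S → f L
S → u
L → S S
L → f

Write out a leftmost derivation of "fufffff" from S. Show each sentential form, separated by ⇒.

S ⇒ fL   [S → f L]
fL ⇒ fSS   [L → S S]
fSS ⇒ fuS   [S → u]
fuS ⇒ fufL   [S → f L]
fufL ⇒ fufSS   [L → S S]
fufSS ⇒ fuffLS   [S → f L]
fuffLS ⇒ fufffS   [L → f]
fufffS ⇒ fuffffL   [S → f L]
fuffffL ⇒ fufffff   [L → f]

S ⇒ fL ⇒ fSS ⇒ fuS ⇒ fufL ⇒ fufSS ⇒ fuffLS ⇒ fufffS ⇒ fuffffL ⇒ fufffff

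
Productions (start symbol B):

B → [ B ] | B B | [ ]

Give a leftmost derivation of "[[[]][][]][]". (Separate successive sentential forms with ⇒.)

B⇒BB⇒[B]B⇒[BB]B⇒[BBB]B⇒[[B]BB]B⇒[[[]]BB]B⇒[[[]][]B]B⇒[[[]][][]]B⇒[[[]][][]][]

B ⇒ BB   [B → B B]
BB ⇒ [B]B   [B → [ B ]]
[B]B ⇒ [BB]B   [B → B B]
[BB]B ⇒ [BBB]B   [B → B B]
[BBB]B ⇒ [[B]BB]B   [B → [ B ]]
[[B]BB]B ⇒ [[[]]BB]B   [B → [ ]]
[[[]]BB]B ⇒ [[[]][]B]B   [B → [ ]]
[[[]][]B]B ⇒ [[[]][][]]B   [B → [ ]]
[[[]][][]]B ⇒ [[[]][][]][]   [B → [ ]]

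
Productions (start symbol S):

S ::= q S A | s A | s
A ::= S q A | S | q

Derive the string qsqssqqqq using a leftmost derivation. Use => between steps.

S=>qSA=>qsAA=>qsSqAA=>qsqSAqAA=>qsqsAAqAA=>qsqsSAqAA=>qsqssAqAA=>qsqssqqAA=>qsqssqqqA=>qsqssqqqq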